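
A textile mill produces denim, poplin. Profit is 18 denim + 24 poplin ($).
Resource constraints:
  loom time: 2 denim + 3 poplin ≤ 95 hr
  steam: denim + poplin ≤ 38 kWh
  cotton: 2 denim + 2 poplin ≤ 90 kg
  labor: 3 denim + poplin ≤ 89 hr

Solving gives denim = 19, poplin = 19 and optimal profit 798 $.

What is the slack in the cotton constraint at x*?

cotton used = 2·19 + 2·19 = 76; slack = 90 − 76 = 14.

14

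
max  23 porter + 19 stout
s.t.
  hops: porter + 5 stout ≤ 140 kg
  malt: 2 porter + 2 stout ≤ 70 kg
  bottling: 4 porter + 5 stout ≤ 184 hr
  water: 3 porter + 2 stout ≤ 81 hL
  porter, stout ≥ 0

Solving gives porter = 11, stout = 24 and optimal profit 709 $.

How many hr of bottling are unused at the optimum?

20

bottling used = 4·11 + 5·24 = 164; slack = 184 − 164 = 20.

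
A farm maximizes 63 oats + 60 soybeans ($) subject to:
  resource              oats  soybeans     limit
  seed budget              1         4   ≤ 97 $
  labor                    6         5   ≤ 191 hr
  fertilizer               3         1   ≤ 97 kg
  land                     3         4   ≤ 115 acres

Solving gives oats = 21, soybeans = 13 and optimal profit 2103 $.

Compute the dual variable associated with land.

5

At the optimum: seed budget uses 73 of 97 (slack = 24); labor uses 191 of 191 (binding); fertilizer uses 76 of 97 (slack = 21); land uses 115 of 115 (binding).
By complementary slackness, y = 0 for the non-binding constraints.
From A_Bᵀ y = c: 6·y_labor + 3·y_land = 63; 5·y_labor + 4·y_land = 60.
→ y_labor = 8 and y_land = 5.
Shadow price of land = 5.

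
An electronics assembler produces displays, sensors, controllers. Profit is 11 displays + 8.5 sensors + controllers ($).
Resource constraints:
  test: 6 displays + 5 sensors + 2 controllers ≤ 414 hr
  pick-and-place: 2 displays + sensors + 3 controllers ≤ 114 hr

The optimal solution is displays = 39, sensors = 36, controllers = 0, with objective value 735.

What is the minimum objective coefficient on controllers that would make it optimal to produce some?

6

At the optimum: test uses 414 of 414 (binding); pick-and-place uses 114 of 114 (binding).
The binding rows give the dual system: 6·y_test + 2·y_pick-and-place = 11 and 5·y_test + 1·y_pick-and-place = 8.5.
Solving: y_test = 1.5, y_pick-and-place = 1.
controllers enters the basis when its profit ≥ yᵀa₃ = 1.5·2 + 1·3 = 6.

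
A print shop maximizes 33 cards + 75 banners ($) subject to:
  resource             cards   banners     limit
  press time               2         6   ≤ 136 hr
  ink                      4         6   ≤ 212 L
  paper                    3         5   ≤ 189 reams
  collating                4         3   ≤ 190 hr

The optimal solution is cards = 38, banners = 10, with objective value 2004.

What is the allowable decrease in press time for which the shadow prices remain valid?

Binding constraints: press time, ink. The basis is B = [[2,6],[4,6]] with det -12.
Per unit decrease in press time, x* moves by d = (0.5, -0.3333).
The basis stays optimal until collating becomes binding; allowable decrease = 8 hr.

8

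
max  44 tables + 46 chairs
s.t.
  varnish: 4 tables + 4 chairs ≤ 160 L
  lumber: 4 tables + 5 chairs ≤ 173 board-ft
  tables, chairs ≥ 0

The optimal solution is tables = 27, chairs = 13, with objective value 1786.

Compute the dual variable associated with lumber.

2

Check each constraint at x*: varnish 160/160 (tight); lumber 173/173 (tight).
The binding rows give the dual system: 4·y_varnish + 4·y_lumber = 44 and 4·y_varnish + 5·y_lumber = 46.
This yields shadow prices y_varnish = 9, y_lumber = 2.
Shadow price of lumber = 2.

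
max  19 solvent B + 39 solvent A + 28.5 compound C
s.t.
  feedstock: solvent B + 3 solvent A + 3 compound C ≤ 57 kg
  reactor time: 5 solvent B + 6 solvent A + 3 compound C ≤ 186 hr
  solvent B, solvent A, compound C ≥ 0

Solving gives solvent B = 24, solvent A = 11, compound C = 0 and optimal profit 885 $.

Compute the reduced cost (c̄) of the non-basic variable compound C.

-4.5

Both feedstock and reactor time are binding at x*.
Dual feasibility on the basic columns requires 1·y_feedstock + 5·y_reactor time = 19, 3·y_feedstock + 6·y_reactor time = 39.
Solving: y_feedstock = 9, y_reactor time = 2.
Reduced cost of compound C: c₃ − yᵀa₃ = 28.5 − (9·3 + 2·3) = 28.5 − 33 = -4.5.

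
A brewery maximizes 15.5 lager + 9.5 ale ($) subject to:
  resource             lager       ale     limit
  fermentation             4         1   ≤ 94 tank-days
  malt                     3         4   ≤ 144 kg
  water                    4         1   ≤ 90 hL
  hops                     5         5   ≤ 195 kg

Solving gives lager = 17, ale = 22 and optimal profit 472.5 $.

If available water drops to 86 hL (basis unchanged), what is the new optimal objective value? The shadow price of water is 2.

464.5

Δb = -4, so new z* = 472.5 + (2)·(-4) = 472.5 − 8 = 464.5.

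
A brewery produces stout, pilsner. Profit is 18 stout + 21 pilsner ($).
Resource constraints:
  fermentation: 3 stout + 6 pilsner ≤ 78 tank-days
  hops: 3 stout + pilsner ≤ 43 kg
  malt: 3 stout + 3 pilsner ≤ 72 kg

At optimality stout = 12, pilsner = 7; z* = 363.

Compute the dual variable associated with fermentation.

Binding: fermentation and hops. Non-binding: malt (15 unused).
Slack constraints have shadow price 0 (complementary slackness).
From A_Bᵀ y = c: 3·y_fermentation + 3·y_hops = 18; 6·y_fermentation + 1·y_hops = 21.
→ y_fermentation = 3 and y_hops = 3.
Shadow price of fermentation = 3.

3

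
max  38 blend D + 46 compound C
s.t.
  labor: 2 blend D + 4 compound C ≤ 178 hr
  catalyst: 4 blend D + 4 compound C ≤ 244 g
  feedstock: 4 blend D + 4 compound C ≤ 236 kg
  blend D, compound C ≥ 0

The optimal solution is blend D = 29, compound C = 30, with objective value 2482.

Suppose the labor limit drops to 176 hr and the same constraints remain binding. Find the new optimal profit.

2474

Check each constraint at x*: labor 178/178 (tight); catalyst 236/244 (slack 8); feedstock 236/236 (tight).
Slack constraints have shadow price 0 (complementary slackness).
The binding rows give the dual system: 2·y_labor + 4·y_feedstock = 38 and 4·y_labor + 4·y_feedstock = 46.
This yields shadow prices y_labor = 4, y_feedstock = 7.5.
Δz = y_labor·Δb = 4 × (-2) = -8, so new z* = 2482 − 8 = 2474.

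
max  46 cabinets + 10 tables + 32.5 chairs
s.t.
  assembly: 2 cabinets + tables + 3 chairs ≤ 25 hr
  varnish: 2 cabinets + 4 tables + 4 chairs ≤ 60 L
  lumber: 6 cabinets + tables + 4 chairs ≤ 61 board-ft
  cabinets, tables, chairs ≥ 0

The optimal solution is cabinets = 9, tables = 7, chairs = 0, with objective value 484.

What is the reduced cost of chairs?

-4

Check each constraint at x*: assembly 25/25 (tight); varnish 46/60 (slack 14); lumber 61/61 (tight).
Since varnish is not tight, its dual is 0.
From A_Bᵀ y = c: 2·y_assembly + 6·y_lumber = 46; 1·y_assembly + 1·y_lumber = 10.
Solving: y_assembly = 3.5, y_lumber = 6.5.
Reduced cost of chairs: c₃ − yᵀa₃ = 32.5 − (3.5·3 + 6.5·4) = 32.5 − 36.5 = -4.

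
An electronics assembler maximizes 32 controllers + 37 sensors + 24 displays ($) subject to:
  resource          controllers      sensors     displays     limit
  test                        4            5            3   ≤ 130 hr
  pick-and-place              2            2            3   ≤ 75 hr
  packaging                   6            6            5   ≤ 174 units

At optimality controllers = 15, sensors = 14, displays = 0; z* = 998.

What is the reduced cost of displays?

At the optimum: test uses 130 of 130 (binding); pick-and-place uses 58 of 75 (slack = 17); packaging uses 174 of 174 (binding).
Since pick-and-place is not tight, its dual is 0.
From A_Bᵀ y = c: 4·y_test + 6·y_packaging = 32; 5·y_test + 6·y_packaging = 37.
Solving: y_test = 5, y_packaging = 2.
Reduced cost of displays: c₃ − yᵀa₃ = 24 − (5·3 + 2·5) = 24 − 25 = -1.

-1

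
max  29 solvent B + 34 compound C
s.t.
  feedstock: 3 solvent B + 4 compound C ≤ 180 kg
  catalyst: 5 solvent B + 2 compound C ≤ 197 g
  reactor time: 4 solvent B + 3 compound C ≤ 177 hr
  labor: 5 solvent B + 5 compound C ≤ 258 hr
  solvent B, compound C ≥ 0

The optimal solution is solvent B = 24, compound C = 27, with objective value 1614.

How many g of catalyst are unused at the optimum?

catalyst used = 5·24 + 2·27 = 174; slack = 197 − 174 = 23.

23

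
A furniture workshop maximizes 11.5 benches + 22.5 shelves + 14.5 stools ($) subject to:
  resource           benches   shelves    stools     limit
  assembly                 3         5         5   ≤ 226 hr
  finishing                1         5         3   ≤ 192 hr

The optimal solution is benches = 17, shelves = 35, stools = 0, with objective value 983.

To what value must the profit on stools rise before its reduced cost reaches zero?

20.5

Both assembly and finishing are binding at x*.
Dual feasibility on the basic columns requires 3·y_assembly + 1·y_finishing = 11.5, 5·y_assembly + 5·y_finishing = 22.5.
Solving: y_assembly = 3.5, y_finishing = 1.
stools enters the basis when its profit ≥ yᵀa₃ = 3.5·5 + 1·3 = 20.5.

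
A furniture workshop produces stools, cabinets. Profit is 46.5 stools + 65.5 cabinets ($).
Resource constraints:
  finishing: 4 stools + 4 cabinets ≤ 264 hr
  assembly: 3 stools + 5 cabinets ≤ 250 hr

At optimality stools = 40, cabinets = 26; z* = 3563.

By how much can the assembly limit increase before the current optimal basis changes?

Binding constraints: finishing, assembly. The basis is B = [[4,4],[3,5]] with det 8.
Per unit increase in assembly, x* moves by d = (-0.5, 0.5).
The basis stays optimal until stools reaches 0; allowable increase = 80 hr.

80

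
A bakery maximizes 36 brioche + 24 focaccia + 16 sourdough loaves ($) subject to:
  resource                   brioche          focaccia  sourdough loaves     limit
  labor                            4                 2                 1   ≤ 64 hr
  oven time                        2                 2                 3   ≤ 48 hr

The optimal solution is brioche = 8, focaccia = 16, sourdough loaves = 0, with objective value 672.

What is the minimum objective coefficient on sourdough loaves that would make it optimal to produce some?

24

At the optimum: labor uses 64 of 64 (binding); oven time uses 48 of 48 (binding).
Dual feasibility on the basic columns requires 4·y_labor + 2·y_oven time = 36, 2·y_labor + 2·y_oven time = 24.
→ y_labor = 6 and y_oven time = 6.
sourdough loaves enters the basis when its profit ≥ yᵀa₃ = 6·1 + 6·3 = 24.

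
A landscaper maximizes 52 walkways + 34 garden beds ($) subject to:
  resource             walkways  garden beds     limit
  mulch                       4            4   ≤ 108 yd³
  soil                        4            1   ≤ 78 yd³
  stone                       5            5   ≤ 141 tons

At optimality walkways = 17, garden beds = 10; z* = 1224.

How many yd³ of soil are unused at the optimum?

0

soil used = 4·17 + 1·10 = 78; slack = 78 − 78 = 0.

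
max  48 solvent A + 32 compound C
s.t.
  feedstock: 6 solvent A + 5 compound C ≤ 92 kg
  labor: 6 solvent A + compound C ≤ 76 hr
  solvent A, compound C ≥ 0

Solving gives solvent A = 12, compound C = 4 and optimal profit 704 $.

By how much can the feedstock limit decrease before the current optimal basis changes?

Binding constraints: feedstock, labor. The basis is B = [[6,5],[6,1]] with det -24.
Per unit decrease in feedstock, x* moves by d = (0.0417, -0.25).
The basis stays optimal until compound C reaches 0; allowable decrease = 16 kg.

16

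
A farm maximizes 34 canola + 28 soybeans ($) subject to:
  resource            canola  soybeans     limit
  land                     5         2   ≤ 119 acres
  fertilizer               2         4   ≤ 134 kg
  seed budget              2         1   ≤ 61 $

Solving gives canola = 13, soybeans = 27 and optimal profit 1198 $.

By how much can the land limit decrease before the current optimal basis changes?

Binding constraints: land, fertilizer. The basis is B = [[5,2],[2,4]] with det 16.
Per unit decrease in land, x* moves by d = (-0.25, 0.125).
The basis stays optimal until canola reaches 0; allowable decrease = 52 acres.

52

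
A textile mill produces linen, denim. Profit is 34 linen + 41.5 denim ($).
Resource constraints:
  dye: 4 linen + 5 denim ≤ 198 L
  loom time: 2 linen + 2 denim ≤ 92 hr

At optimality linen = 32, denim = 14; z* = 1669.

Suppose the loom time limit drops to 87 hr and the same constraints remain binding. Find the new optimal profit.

Both dye and loom time are binding at x*.
From A_Bᵀ y = c: 4·y_dye + 2·y_loom time = 34; 5·y_dye + 2·y_loom time = 41.5.
This yields shadow prices y_dye = 7.5, y_loom time = 2.
Δz = y_loom time·Δb = 2 × (-5) = -10, so new z* = 1669 − 10 = 1659.

1659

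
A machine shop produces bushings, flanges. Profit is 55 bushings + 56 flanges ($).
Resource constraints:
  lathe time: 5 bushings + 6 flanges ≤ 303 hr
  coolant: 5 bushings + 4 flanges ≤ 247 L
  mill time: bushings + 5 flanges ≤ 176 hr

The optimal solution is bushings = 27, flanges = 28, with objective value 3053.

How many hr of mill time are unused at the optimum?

9

mill time used = 1·27 + 5·28 = 167; slack = 176 − 167 = 9.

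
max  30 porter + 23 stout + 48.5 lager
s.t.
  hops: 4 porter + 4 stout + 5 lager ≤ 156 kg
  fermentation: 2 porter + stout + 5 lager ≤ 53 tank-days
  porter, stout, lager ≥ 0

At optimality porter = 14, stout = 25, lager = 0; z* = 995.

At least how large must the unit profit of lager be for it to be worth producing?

55

Check each constraint at x*: hops 156/156 (tight); fermentation 53/53 (tight).
From A_Bᵀ y = c: 4·y_hops + 2·y_fermentation = 30; 4·y_hops + 1·y_fermentation = 23.
This yields shadow prices y_hops = 4, y_fermentation = 7.
lager enters the basis when its profit ≥ yᵀa₃ = 4·5 + 7·5 = 55.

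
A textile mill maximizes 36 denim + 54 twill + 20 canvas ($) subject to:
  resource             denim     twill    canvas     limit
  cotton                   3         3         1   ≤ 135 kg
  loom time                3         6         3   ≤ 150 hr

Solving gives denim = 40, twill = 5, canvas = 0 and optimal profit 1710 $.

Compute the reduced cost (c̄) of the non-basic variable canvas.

-4

At the optimum: cotton uses 135 of 135 (binding); loom time uses 150 of 150 (binding).
The binding rows give the dual system: 3·y_cotton + 3·y_loom time = 36 and 3·y_cotton + 6·y_loom time = 54.
→ y_cotton = 6 and y_loom time = 6.
Reduced cost of canvas: c₃ − yᵀa₃ = 20 − (6·1 + 6·3) = 20 − 24 = -4.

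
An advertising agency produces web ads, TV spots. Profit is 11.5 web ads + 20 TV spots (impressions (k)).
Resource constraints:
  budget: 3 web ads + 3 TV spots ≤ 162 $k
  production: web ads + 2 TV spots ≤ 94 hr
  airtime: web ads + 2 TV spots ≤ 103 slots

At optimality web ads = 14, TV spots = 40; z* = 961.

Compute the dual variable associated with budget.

1

Check each constraint at x*: budget 162/162 (tight); production 94/94 (tight); airtime 94/103 (slack 9).
Slack constraints have shadow price 0 (complementary slackness).
From A_Bᵀ y = c: 3·y_budget + 1·y_production = 11.5; 3·y_budget + 2·y_production = 20.
→ y_budget = 1 and y_production = 8.5.
Shadow price of budget = 1.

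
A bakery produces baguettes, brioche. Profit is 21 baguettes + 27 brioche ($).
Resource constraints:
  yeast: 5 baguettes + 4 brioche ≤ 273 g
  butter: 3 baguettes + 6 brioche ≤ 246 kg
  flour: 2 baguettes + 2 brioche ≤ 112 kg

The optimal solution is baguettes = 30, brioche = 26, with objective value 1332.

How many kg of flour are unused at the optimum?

0

flour used = 2·30 + 2·26 = 112; slack = 112 − 112 = 0.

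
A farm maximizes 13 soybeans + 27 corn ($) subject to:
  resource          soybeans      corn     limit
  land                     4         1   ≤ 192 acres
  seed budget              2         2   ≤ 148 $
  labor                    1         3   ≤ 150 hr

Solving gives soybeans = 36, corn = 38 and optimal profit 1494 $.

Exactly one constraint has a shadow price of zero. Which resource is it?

land: 182/192 (slack 10)
seed budget: 148/148 (binding)
labor: 150/150 (binding)
By complementary slackness, a constraint with positive slack has shadow price 0 → land.

land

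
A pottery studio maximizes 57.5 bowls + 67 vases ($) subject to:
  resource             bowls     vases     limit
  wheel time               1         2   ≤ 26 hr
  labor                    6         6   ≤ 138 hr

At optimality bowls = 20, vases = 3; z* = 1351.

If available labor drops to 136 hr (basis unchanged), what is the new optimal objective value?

Check each constraint at x*: wheel time 26/26 (tight); labor 138/138 (tight).
From A_Bᵀ y = c: 1·y_wheel time + 6·y_labor = 57.5; 2·y_wheel time + 6·y_labor = 67.
This yields shadow prices y_wheel time = 9.5, y_labor = 8.
Δz = y_labor·Δb = 8 × (-2) = -16, so new z* = 1351 − 16 = 1335.

1335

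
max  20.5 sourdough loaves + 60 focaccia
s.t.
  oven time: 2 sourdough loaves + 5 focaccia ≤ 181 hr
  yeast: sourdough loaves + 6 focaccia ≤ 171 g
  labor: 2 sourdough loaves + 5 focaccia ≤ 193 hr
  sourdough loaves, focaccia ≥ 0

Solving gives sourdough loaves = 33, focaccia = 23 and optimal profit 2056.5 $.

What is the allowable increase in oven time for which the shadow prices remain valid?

Binding constraints: oven time, yeast. The basis is B = [[2,5],[1,6]] with det 7.
Per unit increase in oven time, x* moves by d = (0.8571, -0.1429).
The basis stays optimal until labor becomes binding; allowable increase = 12 hr.

12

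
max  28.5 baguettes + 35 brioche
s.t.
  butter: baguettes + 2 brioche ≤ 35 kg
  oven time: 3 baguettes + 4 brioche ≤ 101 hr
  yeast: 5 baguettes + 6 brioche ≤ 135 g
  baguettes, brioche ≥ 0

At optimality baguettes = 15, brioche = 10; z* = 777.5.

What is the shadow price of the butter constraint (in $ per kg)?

1

Binding: butter and yeast. Non-binding: oven time (16 unused).
Since oven time is not tight, its dual is 0.
Dual feasibility on the basic columns requires 1·y_butter + 5·y_yeast = 28.5, 2·y_butter + 6·y_yeast = 35.
This yields shadow prices y_butter = 1, y_yeast = 5.5.
Shadow price of butter = 1.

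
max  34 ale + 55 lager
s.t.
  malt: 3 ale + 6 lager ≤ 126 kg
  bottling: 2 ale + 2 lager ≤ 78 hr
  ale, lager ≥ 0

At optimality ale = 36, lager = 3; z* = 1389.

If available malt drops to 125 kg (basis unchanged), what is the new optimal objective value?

Both malt and bottling are binding at x*.
Dual feasibility on the basic columns requires 3·y_malt + 2·y_bottling = 34, 6·y_malt + 2·y_bottling = 55.
→ y_malt = 7 and y_bottling = 6.5.
Δz = y_malt·Δb = 7 × (-1) = -7, so new z* = 1389 − 7 = 1382.

1382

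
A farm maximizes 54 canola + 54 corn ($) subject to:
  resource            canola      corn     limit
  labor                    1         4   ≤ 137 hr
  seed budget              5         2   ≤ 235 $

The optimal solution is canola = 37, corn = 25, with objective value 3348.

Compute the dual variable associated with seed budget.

9

Both labor and seed budget are binding at x*.
From A_Bᵀ y = c: 1·y_labor + 5·y_seed budget = 54; 4·y_labor + 2·y_seed budget = 54.
→ y_labor = 9 and y_seed budget = 9.
Shadow price of seed budget = 9.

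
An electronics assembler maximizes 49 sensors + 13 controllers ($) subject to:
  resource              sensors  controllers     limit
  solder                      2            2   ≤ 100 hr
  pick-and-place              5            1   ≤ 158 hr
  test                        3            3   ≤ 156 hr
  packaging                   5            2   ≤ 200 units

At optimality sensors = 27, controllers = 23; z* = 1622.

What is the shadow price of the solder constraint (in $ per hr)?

At the optimum: solder uses 100 of 100 (binding); pick-and-place uses 158 of 158 (binding); test uses 150 of 156 (slack = 6); packaging uses 181 of 200 (slack = 19).
Since test, packaging are not tight, their duals are 0.
Dual feasibility on the basic columns requires 2·y_solder + 5·y_pick-and-place = 49, 2·y_solder + 1·y_pick-and-place = 13.
→ y_solder = 2 and y_pick-and-place = 9.
Shadow price of solder = 2.

2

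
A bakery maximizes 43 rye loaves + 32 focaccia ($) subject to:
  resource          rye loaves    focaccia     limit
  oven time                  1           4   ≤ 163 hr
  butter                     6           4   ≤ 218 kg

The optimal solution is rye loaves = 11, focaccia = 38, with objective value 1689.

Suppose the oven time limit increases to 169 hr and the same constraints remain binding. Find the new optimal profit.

1695

Both oven time and butter are binding at x*.
Dual feasibility on the basic columns requires 1·y_oven time + 6·y_butter = 43, 4·y_oven time + 4·y_butter = 32.
This yields shadow prices y_oven time = 1, y_butter = 7.
Δz = y_oven time·Δb = 1 × (6) = 6, so new z* = 1689 + 6 = 1695.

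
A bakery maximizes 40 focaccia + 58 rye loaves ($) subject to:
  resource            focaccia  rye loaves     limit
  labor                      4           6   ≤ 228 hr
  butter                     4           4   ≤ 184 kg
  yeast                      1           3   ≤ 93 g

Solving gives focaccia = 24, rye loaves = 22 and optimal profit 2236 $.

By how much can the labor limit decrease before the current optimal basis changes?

44

Binding constraints: labor, butter. The basis is B = [[4,6],[4,4]] with det -8.
Per unit decrease in labor, x* moves by d = (0.5, -0.5).
The basis stays optimal until rye loaves reaches 0; allowable decrease = 44 hr.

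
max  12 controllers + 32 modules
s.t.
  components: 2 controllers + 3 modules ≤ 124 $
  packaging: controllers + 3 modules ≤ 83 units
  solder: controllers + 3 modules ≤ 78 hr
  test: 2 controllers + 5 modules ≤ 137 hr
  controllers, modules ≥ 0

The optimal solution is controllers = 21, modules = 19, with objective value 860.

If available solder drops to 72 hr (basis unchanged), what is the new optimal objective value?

836

At the optimum: components uses 99 of 124 (slack = 25); packaging uses 78 of 83 (slack = 5); solder uses 78 of 78 (binding); test uses 137 of 137 (binding).
Slack constraints have shadow price 0 (complementary slackness).
From A_Bᵀ y = c: 1·y_solder + 2·y_test = 12; 3·y_solder + 5·y_test = 32.
→ y_solder = 4 and y_test = 4.
Δz = y_solder·Δb = 4 × (-6) = -24, so new z* = 860 − 24 = 836.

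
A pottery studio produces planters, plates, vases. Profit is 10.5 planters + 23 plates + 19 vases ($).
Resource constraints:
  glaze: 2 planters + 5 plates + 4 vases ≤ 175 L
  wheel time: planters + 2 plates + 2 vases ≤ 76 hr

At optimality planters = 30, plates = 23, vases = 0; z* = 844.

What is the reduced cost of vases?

-2

Check each constraint at x*: glaze 175/175 (tight); wheel time 76/76 (tight).
The binding rows give the dual system: 2·y_glaze + 1·y_wheel time = 10.5 and 5·y_glaze + 2·y_wheel time = 23.
→ y_glaze = 2 and y_wheel time = 6.5.
Reduced cost of vases: c₃ − yᵀa₃ = 19 − (2·4 + 6.5·2) = 19 − 21 = -2.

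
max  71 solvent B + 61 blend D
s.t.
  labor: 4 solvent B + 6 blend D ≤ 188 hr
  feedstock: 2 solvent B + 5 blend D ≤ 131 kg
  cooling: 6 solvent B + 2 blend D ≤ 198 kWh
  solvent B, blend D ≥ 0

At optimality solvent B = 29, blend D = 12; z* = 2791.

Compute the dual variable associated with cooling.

6.5

Binding: labor and cooling. Non-binding: feedstock (13 unused).
By complementary slackness, y = 0 for the non-binding constraint.
Dual feasibility on the basic columns requires 4·y_labor + 6·y_cooling = 71, 6·y_labor + 2·y_cooling = 61.
→ y_labor = 8 and y_cooling = 6.5.
Shadow price of cooling = 6.5.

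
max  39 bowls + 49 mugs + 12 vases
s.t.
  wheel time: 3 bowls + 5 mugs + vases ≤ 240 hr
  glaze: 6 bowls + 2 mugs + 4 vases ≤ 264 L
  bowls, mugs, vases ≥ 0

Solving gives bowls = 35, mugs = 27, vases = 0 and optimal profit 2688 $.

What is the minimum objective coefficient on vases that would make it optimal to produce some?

17

Both wheel time and glaze are binding at x*.
The binding rows give the dual system: 3·y_wheel time + 6·y_glaze = 39 and 5·y_wheel time + 2·y_glaze = 49.
Solving: y_wheel time = 9, y_glaze = 2.
vases enters the basis when its profit ≥ yᵀa₃ = 9·1 + 2·4 = 17.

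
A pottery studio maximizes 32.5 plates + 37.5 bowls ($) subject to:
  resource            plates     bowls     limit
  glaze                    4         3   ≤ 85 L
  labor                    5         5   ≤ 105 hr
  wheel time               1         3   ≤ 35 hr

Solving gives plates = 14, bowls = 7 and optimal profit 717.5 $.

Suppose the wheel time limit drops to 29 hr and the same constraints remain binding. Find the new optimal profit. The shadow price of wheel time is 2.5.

702.5

Δb = -6, so new z* = 717.5 + (2.5)·(-6) = 717.5 − 15 = 702.5.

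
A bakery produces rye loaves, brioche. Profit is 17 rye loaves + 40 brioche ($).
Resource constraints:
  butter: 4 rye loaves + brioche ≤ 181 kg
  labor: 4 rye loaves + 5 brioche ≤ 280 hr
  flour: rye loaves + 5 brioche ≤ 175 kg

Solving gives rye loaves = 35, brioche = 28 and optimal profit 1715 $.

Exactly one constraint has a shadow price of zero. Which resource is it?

butter

butter: 168/181 (slack 13)
labor: 280/280 (binding)
flour: 175/175 (binding)
By complementary slackness, a constraint with positive slack has shadow price 0 → butter.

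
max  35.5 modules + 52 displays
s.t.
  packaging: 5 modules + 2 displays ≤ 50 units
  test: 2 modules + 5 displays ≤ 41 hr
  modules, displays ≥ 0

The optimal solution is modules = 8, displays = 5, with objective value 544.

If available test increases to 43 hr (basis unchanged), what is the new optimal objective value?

Both packaging and test are binding at x*.
From A_Bᵀ y = c: 5·y_packaging + 2·y_test = 35.5; 2·y_packaging + 5·y_test = 52.
This yields shadow prices y_packaging = 3.5, y_test = 9.
Δz = y_test·Δb = 9 × (2) = 18, so new z* = 544 + 18 = 562.

562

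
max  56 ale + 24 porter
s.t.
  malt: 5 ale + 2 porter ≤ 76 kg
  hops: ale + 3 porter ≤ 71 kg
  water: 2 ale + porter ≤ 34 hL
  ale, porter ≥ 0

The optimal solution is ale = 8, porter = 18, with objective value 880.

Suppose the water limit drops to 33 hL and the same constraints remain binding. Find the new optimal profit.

Binding: malt and water. Non-binding: hops (9 unused).
Slack constraints have shadow price 0 (complementary slackness).
From A_Bᵀ y = c: 5·y_malt + 2·y_water = 56; 2·y_malt + 1·y_water = 24.
→ y_malt = 8 and y_water = 8.
Δz = y_water·Δb = 8 × (-1) = -8, so new z* = 880 − 8 = 872.

872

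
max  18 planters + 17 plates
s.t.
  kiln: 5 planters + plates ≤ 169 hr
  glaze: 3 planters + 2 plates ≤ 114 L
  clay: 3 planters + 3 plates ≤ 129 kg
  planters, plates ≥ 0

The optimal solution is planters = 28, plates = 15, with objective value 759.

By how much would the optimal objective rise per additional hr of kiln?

Binding: glaze and clay. Non-binding: kiln (14 unused).
Slack constraints have shadow price 0 (complementary slackness).
The binding rows give the dual system: 3·y_glaze + 3·y_clay = 18 and 2·y_glaze + 3·y_clay = 17.
→ y_glaze = 1 and y_clay = 5.
Shadow price of kiln = 0.

0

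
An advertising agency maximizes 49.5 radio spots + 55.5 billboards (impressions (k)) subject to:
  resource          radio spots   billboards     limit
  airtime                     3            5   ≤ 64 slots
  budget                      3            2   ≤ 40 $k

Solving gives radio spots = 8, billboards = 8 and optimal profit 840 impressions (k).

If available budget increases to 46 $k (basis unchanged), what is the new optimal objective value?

894

Check each constraint at x*: airtime 64/64 (tight); budget 40/40 (tight).
From A_Bᵀ y = c: 3·y_airtime + 3·y_budget = 49.5; 5·y_airtime + 2·y_budget = 55.5.
Solving: y_airtime = 7.5, y_budget = 9.
Δz = y_budget·Δb = 9 × (6) = 54, so new z* = 840 + 54 = 894.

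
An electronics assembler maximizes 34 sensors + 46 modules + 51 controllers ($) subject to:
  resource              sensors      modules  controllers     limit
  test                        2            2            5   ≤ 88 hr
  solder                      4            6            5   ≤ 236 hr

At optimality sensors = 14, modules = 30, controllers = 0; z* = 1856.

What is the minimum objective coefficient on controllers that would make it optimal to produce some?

Both test and solder are binding at x*.
Dual feasibility on the basic columns requires 2·y_test + 4·y_solder = 34, 2·y_test + 6·y_solder = 46.
Solving: y_test = 5, y_solder = 6.
controllers enters the basis when its profit ≥ yᵀa₃ = 5·5 + 6·5 = 55.

55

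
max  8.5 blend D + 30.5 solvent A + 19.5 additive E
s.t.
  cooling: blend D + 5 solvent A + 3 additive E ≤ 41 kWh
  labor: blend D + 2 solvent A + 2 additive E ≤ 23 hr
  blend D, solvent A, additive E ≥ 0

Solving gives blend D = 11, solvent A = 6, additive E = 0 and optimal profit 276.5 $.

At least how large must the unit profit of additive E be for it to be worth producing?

21.5

Check each constraint at x*: cooling 41/41 (tight); labor 23/23 (tight).
From A_Bᵀ y = c: 1·y_cooling + 1·y_labor = 8.5; 5·y_cooling + 2·y_labor = 30.5.
This yields shadow prices y_cooling = 4.5, y_labor = 4.
additive E enters the basis when its profit ≥ yᵀa₃ = 4.5·3 + 4·2 = 21.5.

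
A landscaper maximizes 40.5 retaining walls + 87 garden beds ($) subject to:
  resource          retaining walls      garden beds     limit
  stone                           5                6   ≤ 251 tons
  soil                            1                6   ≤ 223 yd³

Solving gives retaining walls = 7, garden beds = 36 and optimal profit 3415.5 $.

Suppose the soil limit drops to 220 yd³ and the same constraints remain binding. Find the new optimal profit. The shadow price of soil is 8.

Δb = -3, so new z* = 3415.5 + (8)·(-3) = 3415.5 − 24 = 3391.5.

3391.5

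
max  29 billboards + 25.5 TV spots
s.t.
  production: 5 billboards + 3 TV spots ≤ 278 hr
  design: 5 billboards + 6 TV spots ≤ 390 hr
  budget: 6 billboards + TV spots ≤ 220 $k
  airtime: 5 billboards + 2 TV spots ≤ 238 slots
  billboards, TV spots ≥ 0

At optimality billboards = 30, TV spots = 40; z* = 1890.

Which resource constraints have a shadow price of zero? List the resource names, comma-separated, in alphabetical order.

production: 270/278 (slack 8)
design: 390/390 (binding)
budget: 220/220 (binding)
airtime: 230/238 (slack 8)
By complementary slackness, a constraint with positive slack has shadow price 0 → airtime, production.

airtime, production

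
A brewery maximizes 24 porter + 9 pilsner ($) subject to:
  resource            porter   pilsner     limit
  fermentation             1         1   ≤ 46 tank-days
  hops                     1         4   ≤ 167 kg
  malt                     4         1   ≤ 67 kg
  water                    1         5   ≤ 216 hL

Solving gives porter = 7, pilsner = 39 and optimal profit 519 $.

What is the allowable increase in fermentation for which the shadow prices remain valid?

Binding constraints: fermentation, malt. The basis is B = [[1,1],[4,1]] with det -3.
Per unit increase in fermentation, x* moves by d = (-0.3333, 1.3333).
The basis stays optimal until hops becomes binding; allowable increase = 0.8 tank-days.

0.8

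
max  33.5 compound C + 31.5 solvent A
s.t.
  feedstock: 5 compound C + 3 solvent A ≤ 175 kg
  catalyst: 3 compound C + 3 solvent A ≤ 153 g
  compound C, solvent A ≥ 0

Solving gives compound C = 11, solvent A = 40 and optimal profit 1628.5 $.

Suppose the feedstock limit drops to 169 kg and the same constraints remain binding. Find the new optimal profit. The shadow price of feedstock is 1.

Δb = -6, so new z* = 1628.5 + (1)·(-6) = 1628.5 − 6 = 1622.5.

1622.5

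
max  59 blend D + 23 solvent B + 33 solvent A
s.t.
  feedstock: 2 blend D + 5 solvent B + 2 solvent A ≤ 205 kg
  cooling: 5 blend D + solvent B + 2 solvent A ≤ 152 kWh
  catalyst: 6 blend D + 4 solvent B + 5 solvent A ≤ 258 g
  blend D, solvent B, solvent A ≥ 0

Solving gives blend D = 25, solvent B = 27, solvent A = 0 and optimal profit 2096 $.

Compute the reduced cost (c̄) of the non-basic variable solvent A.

-1

Binding: cooling and catalyst. Non-binding: feedstock (20 unused).
Since feedstock is not tight, its dual is 0.
From A_Bᵀ y = c: 5·y_cooling + 6·y_catalyst = 59; 1·y_cooling + 4·y_catalyst = 23.
→ y_cooling = 7 and y_catalyst = 4.
Reduced cost of solvent A: c₃ − yᵀa₃ = 33 − (7·2 + 4·5) = 33 − 34 = -1.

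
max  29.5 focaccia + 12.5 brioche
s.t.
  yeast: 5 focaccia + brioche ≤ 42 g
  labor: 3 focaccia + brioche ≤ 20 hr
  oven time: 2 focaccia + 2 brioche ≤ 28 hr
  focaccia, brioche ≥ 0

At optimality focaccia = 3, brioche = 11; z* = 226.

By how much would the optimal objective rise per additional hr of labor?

At the optimum: yeast uses 26 of 42 (slack = 16); labor uses 20 of 20 (binding); oven time uses 28 of 28 (binding).
Since yeast is not tight, its dual is 0.
Dual feasibility on the basic columns requires 3·y_labor + 2·y_oven time = 29.5, 1·y_labor + 2·y_oven time = 12.5.
→ y_labor = 8.5 and y_oven time = 2.
Shadow price of labor = 8.5.

8.5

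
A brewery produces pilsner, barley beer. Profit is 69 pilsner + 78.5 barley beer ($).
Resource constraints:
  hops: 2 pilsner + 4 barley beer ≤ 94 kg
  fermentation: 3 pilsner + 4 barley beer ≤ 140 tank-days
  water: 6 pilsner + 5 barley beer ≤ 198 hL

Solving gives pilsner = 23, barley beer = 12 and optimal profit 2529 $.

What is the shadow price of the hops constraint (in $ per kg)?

At the optimum: hops uses 94 of 94 (binding); fermentation uses 117 of 140 (slack = 23); water uses 198 of 198 (binding).
By complementary slackness, y = 0 for the non-binding constraint.
Dual feasibility on the basic columns requires 2·y_hops + 6·y_water = 69, 4·y_hops + 5·y_water = 78.5.
Solving: y_hops = 9, y_water = 8.5.
Shadow price of hops = 9.

9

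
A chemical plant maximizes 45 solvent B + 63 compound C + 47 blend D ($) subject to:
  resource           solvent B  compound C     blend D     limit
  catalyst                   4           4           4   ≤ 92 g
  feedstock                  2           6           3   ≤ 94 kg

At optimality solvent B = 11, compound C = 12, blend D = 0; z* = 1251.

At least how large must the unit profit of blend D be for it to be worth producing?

49.5

Check each constraint at x*: catalyst 92/92 (tight); feedstock 94/94 (tight).
From A_Bᵀ y = c: 4·y_catalyst + 2·y_feedstock = 45; 4·y_catalyst + 6·y_feedstock = 63.
This yields shadow prices y_catalyst = 9, y_feedstock = 4.5.
blend D enters the basis when its profit ≥ yᵀa₃ = 9·4 + 4.5·3 = 49.5.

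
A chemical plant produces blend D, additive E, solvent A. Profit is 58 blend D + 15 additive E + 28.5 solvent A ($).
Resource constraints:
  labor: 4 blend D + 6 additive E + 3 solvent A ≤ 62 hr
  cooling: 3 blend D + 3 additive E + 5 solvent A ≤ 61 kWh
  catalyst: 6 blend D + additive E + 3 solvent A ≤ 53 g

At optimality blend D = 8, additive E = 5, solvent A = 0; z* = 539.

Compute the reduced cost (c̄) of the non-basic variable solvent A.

Binding: labor and catalyst. Non-binding: cooling (22 unused).
Since cooling is not tight, its dual is 0.
The binding rows give the dual system: 4·y_labor + 6·y_catalyst = 58 and 6·y_labor + 1·y_catalyst = 15.
This yields shadow prices y_labor = 1, y_catalyst = 9.
Reduced cost of solvent A: c₃ − yᵀa₃ = 28.5 − (1·3 + 9·3) = 28.5 − 30 = -1.5.

-1.5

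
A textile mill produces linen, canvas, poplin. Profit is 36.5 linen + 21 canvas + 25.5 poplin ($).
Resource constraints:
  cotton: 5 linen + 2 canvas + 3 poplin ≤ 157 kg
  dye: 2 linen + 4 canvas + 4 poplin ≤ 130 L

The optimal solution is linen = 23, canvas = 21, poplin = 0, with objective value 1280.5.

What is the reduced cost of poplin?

-2

Both cotton and dye are binding at x*.
Dual feasibility on the basic columns requires 5·y_cotton + 2·y_dye = 36.5, 2·y_cotton + 4·y_dye = 21.
This yields shadow prices y_cotton = 6.5, y_dye = 2.
Reduced cost of poplin: c₃ − yᵀa₃ = 25.5 − (6.5·3 + 2·4) = 25.5 − 27.5 = -2.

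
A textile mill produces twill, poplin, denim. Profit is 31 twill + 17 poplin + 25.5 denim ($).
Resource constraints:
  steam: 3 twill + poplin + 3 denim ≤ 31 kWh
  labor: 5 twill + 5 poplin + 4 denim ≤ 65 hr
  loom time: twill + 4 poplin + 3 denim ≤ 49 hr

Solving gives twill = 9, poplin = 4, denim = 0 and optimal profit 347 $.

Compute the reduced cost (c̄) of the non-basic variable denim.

Binding: steam and labor. Non-binding: loom time (24 unused).
Slack constraints have shadow price 0 (complementary slackness).
The binding rows give the dual system: 3·y_steam + 5·y_labor = 31 and 1·y_steam + 5·y_labor = 17.
This yields shadow prices y_steam = 7, y_labor = 2.
Reduced cost of denim: c₃ − yᵀa₃ = 25.5 − (7·3 + 2·4) = 25.5 − 29 = -3.5.

-3.5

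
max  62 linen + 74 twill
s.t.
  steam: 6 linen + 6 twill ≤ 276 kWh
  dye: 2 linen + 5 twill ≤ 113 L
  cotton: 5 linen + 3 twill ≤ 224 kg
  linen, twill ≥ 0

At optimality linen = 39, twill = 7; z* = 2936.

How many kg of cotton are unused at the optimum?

8

cotton used = 5·39 + 3·7 = 216; slack = 224 − 216 = 8.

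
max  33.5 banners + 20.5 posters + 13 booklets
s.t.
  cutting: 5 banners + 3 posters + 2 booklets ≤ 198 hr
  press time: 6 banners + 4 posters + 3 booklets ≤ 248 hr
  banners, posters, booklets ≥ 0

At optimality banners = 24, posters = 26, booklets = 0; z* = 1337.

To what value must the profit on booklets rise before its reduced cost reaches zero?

14

Check each constraint at x*: cutting 198/198 (tight); press time 248/248 (tight).
From A_Bᵀ y = c: 5·y_cutting + 6·y_press time = 33.5; 3·y_cutting + 4·y_press time = 20.5.
Solving: y_cutting = 5.5, y_press time = 1.
booklets enters the basis when its profit ≥ yᵀa₃ = 5.5·2 + 1·3 = 14.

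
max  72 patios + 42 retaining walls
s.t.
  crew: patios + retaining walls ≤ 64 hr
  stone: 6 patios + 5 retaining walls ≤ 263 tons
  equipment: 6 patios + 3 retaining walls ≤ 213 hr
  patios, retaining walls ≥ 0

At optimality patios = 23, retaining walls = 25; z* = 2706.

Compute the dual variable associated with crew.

0

At the optimum: crew uses 48 of 64 (slack = 16); stone uses 263 of 263 (binding); equipment uses 213 of 213 (binding).
Since crew is not tight, its dual is 0.
Dual feasibility on the basic columns requires 6·y_stone + 6·y_equipment = 72, 5·y_stone + 3·y_equipment = 42.
Solving: y_stone = 3, y_equipment = 9.
Shadow price of crew = 0.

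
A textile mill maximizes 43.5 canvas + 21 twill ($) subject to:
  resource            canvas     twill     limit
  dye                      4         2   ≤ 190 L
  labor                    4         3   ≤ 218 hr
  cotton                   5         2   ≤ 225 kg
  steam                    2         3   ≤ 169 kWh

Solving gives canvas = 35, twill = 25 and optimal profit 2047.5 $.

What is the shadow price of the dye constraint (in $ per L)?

Binding: dye and cotton. Non-binding: labor (3 unused), steam (24 unused).
By complementary slackness, y = 0 for the non-binding constraints.
The binding rows give the dual system: 4·y_dye + 5·y_cotton = 43.5 and 2·y_dye + 2·y_cotton = 21.
Solving: y_dye = 9, y_cotton = 1.5.
Shadow price of dye = 9.

9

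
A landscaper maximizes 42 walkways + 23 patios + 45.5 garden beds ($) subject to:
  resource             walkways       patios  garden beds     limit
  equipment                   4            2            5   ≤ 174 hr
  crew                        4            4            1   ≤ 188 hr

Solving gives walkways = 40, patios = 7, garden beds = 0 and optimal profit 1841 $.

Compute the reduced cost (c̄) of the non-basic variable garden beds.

Both equipment and crew are binding at x*.
The binding rows give the dual system: 4·y_equipment + 4·y_crew = 42 and 2·y_equipment + 4·y_crew = 23.
This yields shadow prices y_equipment = 9.5, y_crew = 1.
Reduced cost of garden beds: c₃ − yᵀa₃ = 45.5 − (9.5·5 + 1·1) = 45.5 − 48.5 = -3.

-3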